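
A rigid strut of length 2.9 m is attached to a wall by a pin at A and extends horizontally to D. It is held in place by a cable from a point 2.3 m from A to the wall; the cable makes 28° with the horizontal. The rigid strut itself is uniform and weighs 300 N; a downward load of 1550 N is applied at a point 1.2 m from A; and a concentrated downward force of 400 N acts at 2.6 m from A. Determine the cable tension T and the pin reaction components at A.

ΣM about A: T·sin28°·2.3 − 300·1.45 − 1550·1.2 − 400·2.6 = 0 → T = 3335/(2.3·0.469472) = 3088.58 ≈ 3089 N.
ΣF_x = 0: A_x − T·cos28° = 0 → A_x = 3088.58 × 0.882948 = 2727 N.
ΣF_y = 0: A_y + T·sin28° − 300 − 1550 − 400 = 0 → A_y = 2250 − 3088.58 × 0.469472 = 800.0 N.

T = 3089 N, A_x = 2727 N, A_y = 800.0 N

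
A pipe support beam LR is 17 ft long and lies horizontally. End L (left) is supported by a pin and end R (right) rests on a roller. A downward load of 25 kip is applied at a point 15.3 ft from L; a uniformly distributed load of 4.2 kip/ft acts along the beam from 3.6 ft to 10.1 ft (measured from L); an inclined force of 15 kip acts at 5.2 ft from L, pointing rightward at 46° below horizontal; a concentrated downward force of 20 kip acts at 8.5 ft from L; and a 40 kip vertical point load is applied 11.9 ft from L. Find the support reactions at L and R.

L_x = -10.42 kip, L_y = 48.29 kip, R_y = 74.80 kip

Resultant of the distributed load: 4.2 × 6.5 = 27.3 kip at 6.85 ft from L.
ΣM about L: R_y·17 − 25·15.3 − (4.2·6.5)·6.85 − 15·sin46°·5.2 − 20·8.5 − 40·11.9 = 0 → R_y = 1271.61/17 = 74.8006 ≈ 74.80 kip.
ΣF_y = 0: L_y + 74.8006 − 25 − 4.2·6.5 − 15·sin46° − 20 − 40 = 0 → L_y = 48.29 kip.
ΣF_x = 0: L_x + 15·cos46° = 0 → L_x = -10.42 kip.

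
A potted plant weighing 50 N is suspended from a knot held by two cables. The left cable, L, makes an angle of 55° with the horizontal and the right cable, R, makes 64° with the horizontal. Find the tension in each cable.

T_L = 25.06 N, T_R = 32.79 N

ΣF_x = 0: −T_L·cos55° + T_R·cos64° = 0 → T_R = 1.30843·T_L.
ΣF_y = 0: T_L·sin55° + T_R·sin64° = 50.
Substitute: T_L·(0.819152 + 1.30843·0.898794) = 50 → T_L = 25.0606 ≈ 25.06 N.
Then T_R = 1.30843 × 25.0606 = 32.79 N.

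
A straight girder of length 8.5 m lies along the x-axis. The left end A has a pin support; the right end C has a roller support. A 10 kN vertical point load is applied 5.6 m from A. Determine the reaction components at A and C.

A_x = 0, A_y = 3.412 kN, C_y = 6.588 kN

Taking moments about A: C_y·8.5 − 10·5.6 = 0 → C_y = 56/8.5 = 6.58824 ≈ 6.588 kN.
ΣF_y = 0: A_y + 6.58824 − 10 = 0 → A_y = 3.412 kN.
ΣF_x = 0: no horizontal applied forces, so A_x = 0.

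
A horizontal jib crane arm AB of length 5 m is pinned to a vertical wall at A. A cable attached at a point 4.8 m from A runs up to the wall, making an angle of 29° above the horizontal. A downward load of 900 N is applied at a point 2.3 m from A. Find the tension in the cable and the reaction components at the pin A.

T = 889.5 N, A_x = 778.0 N, A_y = 468.7 N

ΣM about A: T·sin29°·4.8 − 900·2.3 = 0 → T = 2070/(4.8·0.48481) = 889.524 ≈ 889.5 N.
ΣF_x = 0: A_x − T·cos29° = 0 → A_x = 889.524 × 0.87462 = 778.0 N.
ΣF_y = 0: A_y + T·sin29° − 900 = 0 → A_y = 900 − 889.524 × 0.48481 = 468.7 N.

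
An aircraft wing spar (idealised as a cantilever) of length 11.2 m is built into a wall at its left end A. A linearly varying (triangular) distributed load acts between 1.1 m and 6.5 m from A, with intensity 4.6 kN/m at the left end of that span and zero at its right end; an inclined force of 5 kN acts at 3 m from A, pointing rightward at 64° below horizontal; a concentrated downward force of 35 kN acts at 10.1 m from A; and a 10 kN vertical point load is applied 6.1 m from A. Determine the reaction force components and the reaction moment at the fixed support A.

Resultant of the triangular load: ½ × 4.6 × 5.4 = 12.42 kN, acting at 2.9 m from A (one-third of the span from the peak).
ΣF_x = 0: A_x + 5·cos64° = 0 → A_x = -2.192 kN.
ΣF_y = 0: A_y − ½·4.6·5.4 − 5·sin64° − 35 − 10 = 0 → A_y = 61.91 kN.
ΣM about A: M_A − (½·4.6·5.4)·2.9 − 5·sin64°·3 − 35·10.1 − 10·6.1 = 0 → M_A = 464.0 kN·m.

A_x = -2.192 kN, A_y = 61.91 kN, M_A = 464.0 kN·m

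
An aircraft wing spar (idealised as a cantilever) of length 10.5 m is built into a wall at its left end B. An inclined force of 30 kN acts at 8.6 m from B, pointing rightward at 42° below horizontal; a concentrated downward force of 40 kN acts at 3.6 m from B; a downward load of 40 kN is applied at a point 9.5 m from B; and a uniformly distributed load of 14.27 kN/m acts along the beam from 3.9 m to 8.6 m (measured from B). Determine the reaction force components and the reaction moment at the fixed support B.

B_x = -22.29 kN, B_y = 167.1 kN, M_B = 1116 kN·m

Resultant of the distributed load: 14.27 × 4.7 = 67.069 kN at 6.25 m from B.
ΣF_x = 0: B_x + 30·cos42° = 0 → B_x = -22.29 kN.
ΣF_y = 0: B_y − 30·sin42° − 40 − 40 − 14.27·4.7 = 0 → B_y = 167.1 kN.
ΣM about B: M_B − 30·sin42°·8.6 − 40·3.6 − 40·9.5 − (14.27·4.7)·6.25 = 0 → M_B = 1116 kN·m.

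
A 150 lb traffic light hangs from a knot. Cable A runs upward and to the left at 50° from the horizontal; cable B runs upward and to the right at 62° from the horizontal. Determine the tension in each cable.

T_A = 75.95 lb, T_B = 104.0 lb

ΣF_x = 0: −T_A·cos50° + T_B·cos62° = 0 → T_B = 1.36917·T_A.
ΣF_y = 0: T_A·sin50° + T_B·sin62° = 150.
Substitute: T_A·(0.766044 + 1.36917·0.882948) = 150 → T_A = 75.9513 ≈ 75.95 lb.
Then T_B = 1.36917 × 75.9513 = 104.0 lb.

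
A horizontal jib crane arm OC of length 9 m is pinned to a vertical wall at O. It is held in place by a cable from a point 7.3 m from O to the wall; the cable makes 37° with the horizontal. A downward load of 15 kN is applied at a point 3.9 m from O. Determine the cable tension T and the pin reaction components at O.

T = 13.32 kN, O_x = 10.63 kN, O_y = 6.986 kN

ΣM about O: T·sin37°·7.3 − 15·3.9 = 0 → T = 58.5/(7.3·0.601815) = 13.3159 ≈ 13.32 kN.
ΣF_x = 0: O_x − T·cos37° = 0 → O_x = 13.3159 × 0.798636 = 10.63 kN.
ΣF_y = 0: O_y + T·sin37° − 15 = 0 → O_y = 15 − 13.3159 × 0.601815 = 6.986 kN.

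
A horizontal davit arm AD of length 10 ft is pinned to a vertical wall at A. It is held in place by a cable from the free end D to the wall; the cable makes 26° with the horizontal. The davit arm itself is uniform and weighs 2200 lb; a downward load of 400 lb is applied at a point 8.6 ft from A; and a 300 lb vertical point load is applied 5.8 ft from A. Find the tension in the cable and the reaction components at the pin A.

T = 3691 lb, A_x = 3317 lb, A_y = 1282 lb

ΣM about A: T·sin26°·10 − 2200·5 − 400·8.6 − 300·5.8 = 0 → T = 16180/(10·0.438371) = 3690.94 ≈ 3691 lb.
ΣF_x = 0: A_x − T·cos26° = 0 → A_x = 3690.94 × 0.898794 = 3317 lb.
ΣF_y = 0: A_y + T·sin26° − 2200 − 400 − 300 = 0 → A_y = 2900 − 3690.94 × 0.438371 = 1282 lb.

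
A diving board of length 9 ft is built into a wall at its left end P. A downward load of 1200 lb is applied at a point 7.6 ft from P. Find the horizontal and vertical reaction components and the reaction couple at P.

ΣF_x = 0: P_x = 0.
ΣF_y = 0: P_y − 1200 = 0 → P_y = 1200 lb.
ΣM about P: M_P − 1200·7.6 = 0 → M_P = 9120 lb·ft.

P_x = 0, P_y = 1200 lb, M_P = 9120 lb·ft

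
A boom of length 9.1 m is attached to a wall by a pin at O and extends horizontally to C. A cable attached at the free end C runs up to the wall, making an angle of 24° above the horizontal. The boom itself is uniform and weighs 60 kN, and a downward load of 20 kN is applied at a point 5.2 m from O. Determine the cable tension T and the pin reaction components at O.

T = 101.9 kN, O_x = 93.05 kN, O_y = 38.57 kN

ΣM about O: T·sin24°·9.1 − 60·4.55 − 20·5.2 = 0 → T = 377/(9.1·0.406737) = 101.856 ≈ 101.9 kN.
ΣF_x = 0: O_x − T·cos24° = 0 → O_x = 101.856 × 0.913545 = 93.05 kN.
ΣF_y = 0: O_y + T·sin24° − 60 − 20 = 0 → O_y = 80 − 101.856 × 0.406737 = 38.57 kN.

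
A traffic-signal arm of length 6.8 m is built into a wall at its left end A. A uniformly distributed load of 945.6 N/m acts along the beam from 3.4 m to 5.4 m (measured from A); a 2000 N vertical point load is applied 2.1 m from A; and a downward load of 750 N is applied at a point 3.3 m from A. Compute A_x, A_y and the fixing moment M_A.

Resultant of the distributed load: 945.6 × 2 = 1891.2 N at 4.4 m from A.
ΣF_x = 0: A_x = 0.
ΣF_y = 0: A_y − 945.6·2 − 2000 − 750 = 0 → A_y = 4641 N.
ΣM about A: M_A − (945.6·2)·4.4 − 2000·2.1 − 750·3.3 = 0 → M_A = 15000 N·m.

A_x = 0, A_y = 4641 N, M_A = 15000 N·m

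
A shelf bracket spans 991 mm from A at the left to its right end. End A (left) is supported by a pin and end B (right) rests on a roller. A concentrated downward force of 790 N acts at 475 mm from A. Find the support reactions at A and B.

Moments about A: B_y·991 − 790·475 = 0 → B_y = 375250/991 = 378.658 ≈ 378.7 N.
ΣF_y = 0: A_y + 378.658 − 790 = 0 → A_y = 411.3 N.
ΣF_x = 0: no horizontal applied forces, so A_x = 0.

A_x = 0, A_y = 411.3 N, B_y = 378.7 N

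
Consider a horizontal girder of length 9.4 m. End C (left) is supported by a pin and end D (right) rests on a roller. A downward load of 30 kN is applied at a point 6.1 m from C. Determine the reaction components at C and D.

ΣM about C: D_y·9.4 − 30·6.1 = 0 → D_y = 183/9.4 = 19.4681 ≈ 19.47 kN.
ΣF_y = 0: C_y + 19.4681 − 30 = 0 → C_y = 10.53 kN.
ΣF_x = 0: no horizontal applied forces, so C_x = 0.

C_x = 0, C_y = 10.53 kN, D_y = 19.47 kN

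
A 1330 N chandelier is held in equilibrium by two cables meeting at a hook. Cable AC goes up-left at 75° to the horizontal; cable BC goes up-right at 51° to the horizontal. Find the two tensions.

ΣF_x = 0: −T_AC·cos75° + T_BC·cos51° = 0 → T_BC = 0.411268·T_AC.
ΣF_y = 0: T_AC·sin75° + T_BC·sin51° = 1330.
Substitute: T_AC·(0.965926 + 0.411268·0.777146) = 1330 → T_AC = 1034.58 ≈ 1035 N.
Then T_BC = 0.411268 × 1034.58 = 425.5 N.

T_AC = 1035 N, T_BC = 425.5 N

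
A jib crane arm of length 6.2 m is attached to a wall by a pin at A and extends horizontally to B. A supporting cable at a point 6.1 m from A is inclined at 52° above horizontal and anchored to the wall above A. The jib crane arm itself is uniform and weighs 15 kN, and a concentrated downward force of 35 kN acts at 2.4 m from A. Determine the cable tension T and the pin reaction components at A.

T = 27.15 kN, A_x = 16.71 kN, A_y = 28.61 kN

ΣM about A: T·sin52°·6.1 − 15·3.1 − 35·2.4 = 0 → T = 130.5/(6.1·0.788011) = 27.1487 ≈ 27.15 kN.
ΣF_x = 0: A_x − T·cos52° = 0 → A_x = 27.1487 × 0.615661 = 16.71 kN.
ΣF_y = 0: A_y + T·sin52° − 15 − 35 = 0 → A_y = 50 − 27.1487 × 0.788011 = 28.61 kN.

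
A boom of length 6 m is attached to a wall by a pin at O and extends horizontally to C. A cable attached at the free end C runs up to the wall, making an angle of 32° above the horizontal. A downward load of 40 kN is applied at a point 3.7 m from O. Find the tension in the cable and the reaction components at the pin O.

ΣM about O: T·sin32°·6 − 40·3.7 = 0 → T = 148/(6·0.529919) = 46.548 ≈ 46.55 kN.
ΣF_x = 0: O_x − T·cos32° = 0 → O_x = 46.548 × 0.848048 = 39.47 kN.
ΣF_y = 0: O_y + T·sin32° − 40 = 0 → O_y = 40 − 46.548 × 0.529919 = 15.33 kN.

T = 46.55 kN, O_x = 39.47 kN, O_y = 15.33 kN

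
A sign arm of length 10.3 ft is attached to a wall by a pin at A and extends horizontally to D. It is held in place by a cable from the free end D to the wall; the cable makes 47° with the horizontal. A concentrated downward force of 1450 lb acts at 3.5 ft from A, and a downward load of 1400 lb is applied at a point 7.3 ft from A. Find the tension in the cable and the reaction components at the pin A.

T = 2030 lb, A_x = 1385 lb, A_y = 1365 lb

ΣM about A: T·sin47°·10.3 − 1450·3.5 − 1400·7.3 = 0 → T = 15295/(10.3·0.731354) = 2030.41 ≈ 2030 lb.
ΣF_x = 0: A_x − T·cos47° = 0 → A_x = 2030.41 × 0.681998 = 1385 lb.
ΣF_y = 0: A_y + T·sin47° − 1450 − 1400 = 0 → A_y = 2850 − 2030.41 × 0.731354 = 1365 lb.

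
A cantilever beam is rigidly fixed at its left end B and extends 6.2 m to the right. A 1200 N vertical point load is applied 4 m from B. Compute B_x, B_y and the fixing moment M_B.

ΣF_x = 0: B_x = 0.
ΣF_y = 0: B_y − 1200 = 0 → B_y = 1200 N.
ΣM about B: M_B − 1200·4 = 0 → M_B = 4800 N·m.

B_x = 0, B_y = 1200 N, M_B = 4800 N·m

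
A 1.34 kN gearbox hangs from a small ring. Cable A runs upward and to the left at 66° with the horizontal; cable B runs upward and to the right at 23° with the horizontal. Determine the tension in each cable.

ΣF_x = 0: −T_A·cos66° + T_B·cos23° = 0 → T_B = 0.441863·T_A.
ΣF_y = 0: T_A·sin66° + T_B·sin23° = 1.34.
Substitute: T_A·(0.913545 + 0.441863·0.390731) = 1.34 → T_A = 1.23366 ≈ 1.234 kN.
Then T_B = 0.441863 × 1.23366 = 0.5451 kN.

T_A = 1.234 kN, T_B = 0.5451 kN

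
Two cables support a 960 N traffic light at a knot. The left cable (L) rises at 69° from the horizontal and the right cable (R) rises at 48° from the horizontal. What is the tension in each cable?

ΣF_x = 0: −T_L·cos69° + T_R·cos48° = 0 → T_R = 0.535572·T_L.
ΣF_y = 0: T_L·sin69° + T_R·sin48° = 960.
Substitute: T_L·(0.93358 + 0.535572·0.743145) = 960 → T_L = 720.944 ≈ 720.9 N.
Then T_R = 0.535572 × 720.944 = 386.1 N.

T_L = 720.9 N, T_R = 386.1 N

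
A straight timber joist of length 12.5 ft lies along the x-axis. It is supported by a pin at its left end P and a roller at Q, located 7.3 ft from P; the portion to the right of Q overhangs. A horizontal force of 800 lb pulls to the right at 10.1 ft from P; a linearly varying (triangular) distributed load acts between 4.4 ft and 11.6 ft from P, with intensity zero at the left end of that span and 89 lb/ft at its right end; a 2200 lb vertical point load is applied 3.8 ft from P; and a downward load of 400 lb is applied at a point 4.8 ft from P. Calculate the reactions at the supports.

Resultant of the triangular load: ½ × 89 × 7.2 = 320.4 lb, acting at 9.2 ft from P (one-third of the span from the peak).
ΣM about P: Q_y·7.3 − (½·89·7.2)·9.2 − 2200·3.8 − 400·4.8 = 0 → Q_y = 13227.68/7.3 = 1812.01 ≈ 1812 lb.
ΣF_y = 0: P_y + 1812.01 − ½·89·7.2 − 2200 − 400 = 0 → P_y = 1108 lb.
ΣF_x = 0: P_x + 800 = 0 → P_x = -800.0 lb.

P_x = -800.0 lb, P_y = 1108 lb, Q_y = 1812 lb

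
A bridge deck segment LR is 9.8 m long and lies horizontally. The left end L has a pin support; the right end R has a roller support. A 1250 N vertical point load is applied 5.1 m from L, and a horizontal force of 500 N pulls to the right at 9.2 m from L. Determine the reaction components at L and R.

ΣM about L: R_y·9.8 − 1250·5.1 = 0 → R_y = 6375/9.8 = 650.51 ≈ 650.5 N.
ΣF_y = 0: L_y + 650.51 − 1250 = 0 → L_y = 599.5 N.
ΣF_x = 0: L_x + 500 = 0 → L_x = -500.0 N.

L_x = -500.0 N, L_y = 599.5 N, R_y = 650.5 N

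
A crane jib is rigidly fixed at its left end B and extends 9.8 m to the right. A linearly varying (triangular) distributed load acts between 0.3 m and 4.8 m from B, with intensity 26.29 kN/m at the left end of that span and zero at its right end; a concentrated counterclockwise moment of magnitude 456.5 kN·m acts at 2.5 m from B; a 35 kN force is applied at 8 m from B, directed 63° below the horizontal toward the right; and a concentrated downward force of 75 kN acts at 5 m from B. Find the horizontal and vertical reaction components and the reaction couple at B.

B_x = -15.89 kN, B_y = 165.3 kN, M_B = 274.5 kN·m

Resultant of the triangular load: ½ × 26.29 × 4.5 = 59.1525 kN, acting at 1.8 m from B (one-third of the span from the peak).
ΣF_x = 0: B_x + 35·cos63° = 0 → B_x = -15.89 kN.
ΣF_y = 0: B_y − ½·26.29·4.5 − 35·sin63° − 75 = 0 → B_y = 165.3 kN.
ΣM about B: M_B − (½·26.29·4.5)·1.8 + 456.5 − 35·sin63°·8 − 75·5 = 0 → M_B = 274.5 kN·m.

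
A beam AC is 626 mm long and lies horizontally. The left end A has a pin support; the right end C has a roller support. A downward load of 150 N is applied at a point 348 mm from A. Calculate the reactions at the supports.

A_x = 0, A_y = 66.61 N, C_y = 83.39 N

ΣM about A: C_y·626 − 150·348 = 0 → C_y = 52200/626 = 83.3866 ≈ 83.39 N.
ΣF_y = 0: A_y + 83.3866 − 150 = 0 → A_y = 66.61 N.
ΣF_x = 0: no horizontal applied forces, so A_x = 0.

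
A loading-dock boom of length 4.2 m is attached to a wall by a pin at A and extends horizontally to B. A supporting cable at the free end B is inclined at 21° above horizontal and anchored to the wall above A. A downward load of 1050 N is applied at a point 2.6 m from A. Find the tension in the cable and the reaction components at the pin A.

T = 1814 N, A_x = 1693 N, A_y = 400.0 N

ΣM about A: T·sin21°·4.2 − 1050·2.6 = 0 → T = 2730/(4.2·0.358368) = 1813.78 ≈ 1814 N.
ΣF_x = 0: A_x − T·cos21° = 0 → A_x = 1813.78 × 0.93358 = 1693 N.
ΣF_y = 0: A_y + T·sin21° − 1050 = 0 → A_y = 1050 − 1813.78 × 0.358368 = 400.0 N.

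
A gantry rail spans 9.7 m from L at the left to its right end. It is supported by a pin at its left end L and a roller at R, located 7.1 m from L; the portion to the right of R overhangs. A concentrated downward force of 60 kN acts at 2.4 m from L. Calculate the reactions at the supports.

Taking moments about L: R_y·7.1 − 60·2.4 = 0 → R_y = 144/7.1 = 20.2817 ≈ 20.28 kN.
ΣF_y = 0: L_y + 20.2817 − 60 = 0 → L_y = 39.72 kN.
ΣF_x = 0: no horizontal applied forces, so L_x = 0.

L_x = 0, L_y = 39.72 kN, R_y = 20.28 kN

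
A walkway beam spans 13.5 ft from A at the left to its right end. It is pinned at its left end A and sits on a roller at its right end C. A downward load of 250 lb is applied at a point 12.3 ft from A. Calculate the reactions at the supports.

Moments about A: C_y·13.5 − 250·12.3 = 0 → C_y = 3075/13.5 = 227.778 ≈ 227.8 lb.
ΣF_y = 0: A_y + 227.778 − 250 = 0 → A_y = 22.22 lb.
ΣF_x = 0: no horizontal applied forces, so A_x = 0.

A_x = 0, A_y = 22.22 lb, C_y = 227.8 lb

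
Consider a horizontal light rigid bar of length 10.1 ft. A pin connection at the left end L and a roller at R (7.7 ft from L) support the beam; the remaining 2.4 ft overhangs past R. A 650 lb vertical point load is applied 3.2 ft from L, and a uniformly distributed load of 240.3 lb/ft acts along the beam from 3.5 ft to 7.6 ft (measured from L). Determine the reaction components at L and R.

L_x = 0, L_y = 655.0 lb, R_y = 980.3 lb

Resultant of the distributed load: 240.3 × 4.1 = 985.23 lb at 5.55 ft from L.
Taking moments about L: R_y·7.7 − 650·3.2 − (240.3·4.1)·5.55 = 0 → R_y = 7548.0265/7.7 = 980.263 ≈ 980.3 lb.
ΣF_y = 0: L_y + 980.263 − 650 − 240.3·4.1 = 0 → L_y = 655.0 lb.
ΣF_x = 0: no horizontal applied forces, so L_x = 0.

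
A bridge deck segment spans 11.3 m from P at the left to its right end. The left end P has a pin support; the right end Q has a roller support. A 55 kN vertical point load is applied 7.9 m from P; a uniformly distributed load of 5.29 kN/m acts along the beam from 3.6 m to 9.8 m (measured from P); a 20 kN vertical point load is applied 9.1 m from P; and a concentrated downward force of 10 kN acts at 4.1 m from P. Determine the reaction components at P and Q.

P_x = 0, P_y = 40.17 kN, Q_y = 77.63 kN

Resultant of the distributed load: 5.29 × 6.2 = 32.798 kN at 6.7 m from P.
Moments about P: Q_y·11.3 − 55·7.9 − (5.29·6.2)·6.7 − 20·9.1 − 10·4.1 = 0 → Q_y = 877.2466/11.3 = 77.6324 ≈ 77.63 kN.
ΣF_y = 0: P_y + 77.6324 − 55 − 5.29·6.2 − 20 − 10 = 0 → P_y = 40.17 kN.
ΣF_x = 0: no horizontal applied forces, so P_x = 0.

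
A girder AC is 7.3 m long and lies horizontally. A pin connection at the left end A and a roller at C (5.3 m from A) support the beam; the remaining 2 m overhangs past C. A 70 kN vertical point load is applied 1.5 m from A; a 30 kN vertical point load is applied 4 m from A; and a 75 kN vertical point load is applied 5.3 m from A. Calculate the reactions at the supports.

Moments about A: C_y·5.3 − 70·1.5 − 30·4 − 75·5.3 = 0 → C_y = 622.5/5.3 = 117.453 ≈ 117.5 kN.
ΣF_y = 0: A_y + 117.453 − 70 − 30 − 75 = 0 → A_y = 57.55 kN.
ΣF_x = 0: no horizontal applied forces, so A_x = 0.

A_x = 0, A_y = 57.55 kN, C_y = 117.5 kN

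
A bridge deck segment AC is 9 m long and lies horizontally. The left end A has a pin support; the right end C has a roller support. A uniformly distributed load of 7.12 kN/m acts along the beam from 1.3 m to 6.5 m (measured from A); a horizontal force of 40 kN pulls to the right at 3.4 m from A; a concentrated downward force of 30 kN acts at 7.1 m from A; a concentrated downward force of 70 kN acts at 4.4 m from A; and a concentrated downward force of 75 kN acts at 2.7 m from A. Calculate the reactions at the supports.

Resultant of the distributed load: 7.12 × 5.2 = 37.024 kN at 3.9 m from A.
Moments about A: C_y·9 − (7.12·5.2)·3.9 − 30·7.1 − 70·4.4 − 75·2.7 = 0 → C_y = 867.8936/9 = 96.4326 ≈ 96.43 kN.
ΣF_y = 0: A_y + 96.4326 − 7.12·5.2 − 30 − 70 − 75 = 0 → A_y = 115.6 kN.
ΣF_x = 0: A_x + 40 = 0 → A_x = -40.00 kN.

A_x = -40.00 kN, A_y = 115.6 kN, C_y = 96.43 kN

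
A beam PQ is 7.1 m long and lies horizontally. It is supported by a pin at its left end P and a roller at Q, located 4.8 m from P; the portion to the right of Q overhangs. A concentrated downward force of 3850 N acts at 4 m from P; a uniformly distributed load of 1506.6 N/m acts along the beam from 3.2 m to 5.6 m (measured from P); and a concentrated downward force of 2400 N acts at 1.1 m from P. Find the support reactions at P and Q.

P_x = 0, P_y = 2793 N, Q_y = 7073 N

Resultant of the distributed load: 1506.6 × 2.4 = 3615.84 N at 4.4 m from P.
Taking moments about P: Q_y·4.8 − 3850·4 − (1506.6·2.4)·4.4 − 2400·1.1 = 0 → Q_y = 33949.696/4.8 = 7072.85 ≈ 7073 N.
ΣF_y = 0: P_y + 7072.85 − 3850 − 1506.6·2.4 − 2400 = 0 → P_y = 2793 N.
ΣF_x = 0: no horizontal applied forces, so P_x = 0.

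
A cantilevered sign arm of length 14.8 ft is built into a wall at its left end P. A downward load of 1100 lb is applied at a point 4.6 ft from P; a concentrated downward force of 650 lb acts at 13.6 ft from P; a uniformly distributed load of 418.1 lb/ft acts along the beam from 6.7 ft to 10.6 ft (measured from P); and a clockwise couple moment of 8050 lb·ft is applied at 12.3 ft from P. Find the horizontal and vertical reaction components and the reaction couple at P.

P_x = 0, P_y = 3381 lb, M_P = 36050 lb·ft

Resultant of the distributed load: 418.1 × 3.9 = 1630.59 lb at 8.65 ft from P.
ΣF_x = 0: P_x = 0.
ΣF_y = 0: P_y − 1100 − 650 − 418.1·3.9 = 0 → P_y = 3381 lb.
ΣM about P: M_P − 1100·4.6 − 650·13.6 − (418.1·3.9)·8.65 − 8050 = 0 → M_P = 36050 lb·ft.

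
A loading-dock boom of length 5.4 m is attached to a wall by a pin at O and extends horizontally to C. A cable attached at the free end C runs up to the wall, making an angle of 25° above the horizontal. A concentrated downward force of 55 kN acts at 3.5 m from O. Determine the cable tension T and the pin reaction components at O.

ΣM about O: T·sin25°·5.4 − 55·3.5 = 0 → T = 192.5/(5.4·0.422618) = 84.3508 ≈ 84.35 kN.
ΣF_x = 0: O_x − T·cos25° = 0 → O_x = 84.3508 × 0.906308 = 76.45 kN.
ΣF_y = 0: O_y + T·sin25° − 55 = 0 → O_y = 55 − 84.3508 × 0.422618 = 19.35 kN.

T = 84.35 kN, O_x = 76.45 kN, O_y = 19.35 kN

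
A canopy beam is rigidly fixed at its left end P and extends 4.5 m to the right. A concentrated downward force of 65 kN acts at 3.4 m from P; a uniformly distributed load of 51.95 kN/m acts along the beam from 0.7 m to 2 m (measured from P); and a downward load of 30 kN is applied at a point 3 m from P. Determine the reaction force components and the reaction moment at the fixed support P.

Resultant of the distributed load: 51.95 × 1.3 = 67.535 kN at 1.35 m from P.
ΣF_x = 0: P_x = 0.
ΣF_y = 0: P_y − 65 − 51.95·1.3 − 30 = 0 → P_y = 162.5 kN.
ΣM about P: M_P − 65·3.4 − (51.95·1.3)·1.35 − 30·3 = 0 → M_P = 402.2 kN·m.

P_x = 0, P_y = 162.5 kN, M_P = 402.2 kN·m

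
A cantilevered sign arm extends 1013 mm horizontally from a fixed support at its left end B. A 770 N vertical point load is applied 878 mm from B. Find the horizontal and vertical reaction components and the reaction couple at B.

B_x = 0, B_y = 770.0 N, M_B = 676100 N·mm

ΣF_x = 0: B_x = 0.
ΣF_y = 0: B_y − 770 = 0 → B_y = 770.0 N.
ΣM about B: M_B − 770·878 = 0 → M_B = 676100 N·mm.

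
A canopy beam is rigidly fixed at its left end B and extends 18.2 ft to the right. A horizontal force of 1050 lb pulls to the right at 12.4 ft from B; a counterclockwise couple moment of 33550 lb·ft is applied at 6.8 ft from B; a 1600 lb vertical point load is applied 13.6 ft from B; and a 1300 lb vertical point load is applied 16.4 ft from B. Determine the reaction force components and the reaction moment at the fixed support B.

ΣF_x = 0: B_x + 1050 = 0 → B_x = -1050 lb.
ΣF_y = 0: B_y − 1600 − 1300 = 0 → B_y = 2900 lb.
ΣM about B: M_B + 33550 − 1600·13.6 − 1300·16.4 = 0 → M_B = 9530 lb·ft.

B_x = -1050 lb, B_y = 2900 lb, M_B = 9530 lb·ft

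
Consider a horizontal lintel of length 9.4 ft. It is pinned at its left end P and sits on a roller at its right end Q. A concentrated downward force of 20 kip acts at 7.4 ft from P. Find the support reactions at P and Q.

ΣM about P: Q_y·9.4 − 20·7.4 = 0 → Q_y = 148/9.4 = 15.7447 ≈ 15.74 kip.
ΣF_y = 0: P_y + 15.7447 − 20 = 0 → P_y = 4.255 kip.
ΣF_x = 0: no horizontal applied forces, so P_x = 0.

P_x = 0, P_y = 4.255 kip, Q_y = 15.74 kip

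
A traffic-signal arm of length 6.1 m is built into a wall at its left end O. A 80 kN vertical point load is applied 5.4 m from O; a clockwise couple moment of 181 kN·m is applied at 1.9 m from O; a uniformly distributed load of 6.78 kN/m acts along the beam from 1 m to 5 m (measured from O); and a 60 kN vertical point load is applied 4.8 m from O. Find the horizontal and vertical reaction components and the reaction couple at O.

O_x = 0, O_y = 167.1 kN, M_O = 982.4 kN·m

Resultant of the distributed load: 6.78 × 4 = 27.12 kN at 3 m from O.
ΣF_x = 0: O_x = 0.
ΣF_y = 0: O_y − 80 − 6.78·4 − 60 = 0 → O_y = 167.1 kN.
ΣM about O: M_O − 80·5.4 − 181 − (6.78·4)·3 − 60·4.8 = 0 → M_O = 982.4 kN·m.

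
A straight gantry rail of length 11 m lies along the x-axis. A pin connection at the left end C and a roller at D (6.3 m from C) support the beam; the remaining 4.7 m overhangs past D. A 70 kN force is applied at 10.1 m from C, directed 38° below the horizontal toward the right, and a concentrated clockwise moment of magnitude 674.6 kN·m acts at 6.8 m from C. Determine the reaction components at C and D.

C_x = -55.16 kN, C_y = -133.1 kN, D_y = 176.2 kN

Taking moments about C: D_y·6.3 − 70·sin38°·10.1 − 674.6 = 0 → D_y = 1109.87/6.3 = 176.17 ≈ 176.2 kN.
ΣF_y = 0: C_y + 176.17 − 70·sin38° = 0 → C_y = -133.1 kN.
ΣF_x = 0: C_x + 70·cos38° = 0 → C_x = -55.16 kN.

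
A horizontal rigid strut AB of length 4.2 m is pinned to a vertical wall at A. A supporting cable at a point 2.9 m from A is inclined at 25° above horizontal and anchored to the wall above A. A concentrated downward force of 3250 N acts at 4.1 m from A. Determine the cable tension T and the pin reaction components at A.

T = 10870 N, A_x = 9854 N, A_y = -1345 N

ΣM about A: T·sin25°·2.9 − 3250·4.1 = 0 → T = 13325/(2.9·0.422618) = 10872.3 ≈ 10870 N.
ΣF_x = 0: A_x − T·cos25° = 0 → A_x = 10872.3 × 0.906308 = 9854 N.
ΣF_y = 0: A_y + T·sin25° − 3250 = 0 → A_y = 3250 − 10872.3 × 0.422618 = -1345 N.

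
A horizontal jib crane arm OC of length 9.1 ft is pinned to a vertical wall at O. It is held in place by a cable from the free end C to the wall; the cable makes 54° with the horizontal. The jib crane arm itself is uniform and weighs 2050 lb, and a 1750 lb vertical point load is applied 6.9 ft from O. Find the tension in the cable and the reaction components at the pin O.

T = 2907 lb, O_x = 1709 lb, O_y = 1448 lb

ΣM about O: T·sin54°·9.1 − 2050·4.55 − 1750·6.9 = 0 → T = 21402.5/(9.1·0.809017) = 2907.14 ≈ 2907 lb.
ΣF_x = 0: O_x − T·cos54° = 0 → O_x = 2907.14 × 0.587785 = 1709 lb.
ΣF_y = 0: O_y + T·sin54° − 2050 − 1750 = 0 → O_y = 3800 − 2907.14 × 0.809017 = 1448 lb.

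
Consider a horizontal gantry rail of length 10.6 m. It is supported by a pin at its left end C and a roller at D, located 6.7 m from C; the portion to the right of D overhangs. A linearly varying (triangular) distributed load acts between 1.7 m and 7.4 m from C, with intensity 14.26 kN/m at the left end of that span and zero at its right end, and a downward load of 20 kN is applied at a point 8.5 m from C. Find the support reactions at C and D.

Resultant of the triangular load: ½ × 14.26 × 5.7 = 40.641 kN, acting at 3.6 m from C (one-third of the span from the peak).
ΣM about C: D_y·6.7 − (½·14.26·5.7)·3.6 − 20·8.5 = 0 → D_y = 316.3076/6.7 = 47.2101 ≈ 47.21 kN.
ΣF_y = 0: C_y + 47.2101 − ½·14.26·5.7 − 20 = 0 → C_y = 13.43 kN.
ΣF_x = 0: no horizontal applied forces, so C_x = 0.

C_x = 0, C_y = 13.43 kN, D_y = 47.21 kN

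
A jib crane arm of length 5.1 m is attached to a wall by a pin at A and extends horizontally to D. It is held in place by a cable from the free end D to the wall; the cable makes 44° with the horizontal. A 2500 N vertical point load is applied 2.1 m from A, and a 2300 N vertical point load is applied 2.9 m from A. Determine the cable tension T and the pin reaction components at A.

T = 3365 N, A_x = 2420 N, A_y = 2463 N

ΣM about A: T·sin44°·5.1 − 2500·2.1 − 2300·2.9 = 0 → T = 11920/(5.1·0.694658) = 3364.61 ≈ 3365 N.
ΣF_x = 0: A_x − T·cos44° = 0 → A_x = 3364.61 × 0.71934 = 2420 N.
ΣF_y = 0: A_y + T·sin44° − 2500 − 2300 = 0 → A_y = 4800 − 3364.61 × 0.694658 = 2463 N.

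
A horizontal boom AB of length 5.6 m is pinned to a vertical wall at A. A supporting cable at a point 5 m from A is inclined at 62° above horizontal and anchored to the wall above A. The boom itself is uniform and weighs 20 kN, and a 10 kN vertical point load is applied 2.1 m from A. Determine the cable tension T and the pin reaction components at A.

ΣM about A: T·sin62°·5 − 20·2.8 − 10·2.1 = 0 → T = 77/(5·0.882948) = 17.4416 ≈ 17.44 kN.
ΣF_x = 0: A_x − T·cos62° = 0 → A_x = 17.4416 × 0.469472 = 8.188 kN.
ΣF_y = 0: A_y + T·sin62° − 20 − 10 = 0 → A_y = 30 − 17.4416 × 0.882948 = 14.60 kN.

T = 17.44 kN, A_x = 8.188 kN, A_y = 14.60 kN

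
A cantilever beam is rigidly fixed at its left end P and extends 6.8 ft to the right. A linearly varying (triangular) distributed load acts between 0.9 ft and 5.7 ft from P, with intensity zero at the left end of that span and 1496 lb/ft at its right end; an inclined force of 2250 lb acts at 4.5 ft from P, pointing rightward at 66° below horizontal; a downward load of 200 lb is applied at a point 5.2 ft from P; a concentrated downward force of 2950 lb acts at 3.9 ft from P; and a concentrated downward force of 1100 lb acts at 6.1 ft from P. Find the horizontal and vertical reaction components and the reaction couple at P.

Resultant of the triangular load: ½ × 1496 × 4.8 = 3590.4 lb, acting at 4.1 ft from P (one-third of the span from the peak).
ΣF_x = 0: P_x + 2250·cos66° = 0 → P_x = -915.2 lb.
ΣF_y = 0: P_y − ½·1496·4.8 − 2250·sin66° − 200 − 2950 − 1100 = 0 → P_y = 9896 lb.
ΣM about P: M_P − (½·1496·4.8)·4.1 − 2250·sin66°·4.5 − 200·5.2 − 2950·3.9 − 1100·6.1 = 0 → M_P = 43230 lb·ft.

P_x = -915.2 lb, P_y = 9896 lb, M_P = 43230 lb·ft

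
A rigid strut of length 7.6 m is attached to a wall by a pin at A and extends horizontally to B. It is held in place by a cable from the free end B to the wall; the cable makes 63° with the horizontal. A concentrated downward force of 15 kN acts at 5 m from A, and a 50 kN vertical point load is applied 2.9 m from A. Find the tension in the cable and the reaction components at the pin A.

ΣM about A: T·sin63°·7.6 − 15·5 − 50·2.9 = 0 → T = 220/(7.6·0.891007) = 32.4884 ≈ 32.49 kN.
ΣF_x = 0: A_x − T·cos63° = 0 → A_x = 32.4884 × 0.45399 = 14.75 kN.
ΣF_y = 0: A_y + T·sin63° − 15 − 50 = 0 → A_y = 65 − 32.4884 × 0.891007 = 36.05 kN.

T = 32.49 kN, A_x = 14.75 kN, A_y = 36.05 kN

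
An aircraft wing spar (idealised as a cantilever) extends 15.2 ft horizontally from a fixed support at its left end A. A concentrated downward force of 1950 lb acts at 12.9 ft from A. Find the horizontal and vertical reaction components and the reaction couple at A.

A_x = 0, A_y = 1950 lb, M_A = 25160 lb·ft

ΣF_x = 0: A_x = 0.
ΣF_y = 0: A_y − 1950 = 0 → A_y = 1950 lb.
ΣM about A: M_A − 1950·12.9 = 0 → M_A = 25160 lb·ft.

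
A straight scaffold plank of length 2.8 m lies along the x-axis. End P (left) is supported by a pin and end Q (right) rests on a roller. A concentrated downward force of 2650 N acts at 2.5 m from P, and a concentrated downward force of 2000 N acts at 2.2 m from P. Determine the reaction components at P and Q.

ΣM about P: Q_y·2.8 − 2650·2.5 − 2000·2.2 = 0 → Q_y = 11025/2.8 = 3937.5 ≈ 3938 N.
ΣF_y = 0: P_y + 3937.5 − 2650 − 2000 = 0 → P_y = 712.5 N.
ΣF_x = 0: no horizontal applied forces, so P_x = 0.

P_x = 0, P_y = 712.5 N, Q_y = 3938 N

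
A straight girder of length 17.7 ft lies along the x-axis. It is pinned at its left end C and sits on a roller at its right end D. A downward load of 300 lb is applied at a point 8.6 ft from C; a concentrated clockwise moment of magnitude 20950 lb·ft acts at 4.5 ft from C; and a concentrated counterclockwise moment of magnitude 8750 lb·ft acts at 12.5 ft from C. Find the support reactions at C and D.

C_x = 0, C_y = -535.0 lb, D_y = 835.0 lb

Taking moments about C: D_y·17.7 − 300·8.6 − 20950 + 8750 = 0 → D_y = 14780/17.7 = 835.028 ≈ 835.0 lb.
ΣF_y = 0: C_y + 835.028 − 300 = 0 → C_y = -535.0 lb.
ΣF_x = 0: no horizontal applied forces, so C_x = 0.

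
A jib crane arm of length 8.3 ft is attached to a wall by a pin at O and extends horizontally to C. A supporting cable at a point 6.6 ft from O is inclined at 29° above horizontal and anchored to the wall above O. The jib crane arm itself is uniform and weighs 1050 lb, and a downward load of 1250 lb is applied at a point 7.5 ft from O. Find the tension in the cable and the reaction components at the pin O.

ΣM about O: T·sin29°·6.6 − 1050·4.15 − 1250·7.5 = 0 → T = 13732.5/(6.6·0.48481) = 4291.75 ≈ 4292 lb.
ΣF_x = 0: O_x − T·cos29° = 0 → O_x = 4291.75 × 0.87462 = 3754 lb.
ΣF_y = 0: O_y + T·sin29° − 1050 − 1250 = 0 → O_y = 2300 − 4291.75 × 0.48481 = 219.3 lb.

T = 4292 lb, O_x = 3754 lb, O_y = 219.3 lb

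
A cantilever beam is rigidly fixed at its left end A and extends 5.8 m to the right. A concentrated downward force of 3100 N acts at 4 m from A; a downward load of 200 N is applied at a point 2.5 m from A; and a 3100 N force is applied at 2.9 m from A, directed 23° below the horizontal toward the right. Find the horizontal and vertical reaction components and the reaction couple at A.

ΣF_x = 0: A_x + 3100·cos23° = 0 → A_x = -2854 N.
ΣF_y = 0: A_y − 3100 − 200 − 3100·sin23° = 0 → A_y = 4511 N.
ΣM about A: M_A − 3100·4 − 200·2.5 − 3100·sin23°·2.9 = 0 → M_A = 16410 N·m.

A_x = -2854 N, A_y = 4511 N, M_A = 16410 N·m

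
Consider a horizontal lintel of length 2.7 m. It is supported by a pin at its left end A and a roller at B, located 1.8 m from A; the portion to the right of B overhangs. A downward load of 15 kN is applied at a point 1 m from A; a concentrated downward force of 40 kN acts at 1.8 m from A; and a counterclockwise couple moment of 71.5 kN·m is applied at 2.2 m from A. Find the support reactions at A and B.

Taking moments about A: B_y·1.8 − 15·1 − 40·1.8 + 71.5 = 0 → B_y = 15.5/1.8 = 8.61111 ≈ 8.611 kN.
ΣF_y = 0: A_y + 8.61111 − 15 − 40 = 0 → A_y = 46.39 kN.
ΣF_x = 0: no horizontal applied forces, so A_x = 0.

A_x = 0, A_y = 46.39 kN, B_y = 8.611 kN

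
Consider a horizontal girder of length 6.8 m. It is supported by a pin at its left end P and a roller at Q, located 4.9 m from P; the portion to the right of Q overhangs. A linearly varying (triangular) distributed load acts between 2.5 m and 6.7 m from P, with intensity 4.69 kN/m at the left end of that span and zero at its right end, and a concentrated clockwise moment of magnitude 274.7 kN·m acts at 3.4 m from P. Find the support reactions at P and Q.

P_x = 0, P_y = -54.05 kN, Q_y = 63.90 kN

Resultant of the triangular load: ½ × 4.69 × 4.2 = 9.849 kN, acting at 3.9 m from P (one-third of the span from the peak).
ΣM about P: Q_y·4.9 − (½·4.69·4.2)·3.9 − 274.7 = 0 → Q_y = 313.1111/4.9 = 63.9002 ≈ 63.90 kN.
ΣF_y = 0: P_y + 63.9002 − ½·4.69·4.2 = 0 → P_y = -54.05 kN.
ΣF_x = 0: no horizontal applied forces, so P_x = 0.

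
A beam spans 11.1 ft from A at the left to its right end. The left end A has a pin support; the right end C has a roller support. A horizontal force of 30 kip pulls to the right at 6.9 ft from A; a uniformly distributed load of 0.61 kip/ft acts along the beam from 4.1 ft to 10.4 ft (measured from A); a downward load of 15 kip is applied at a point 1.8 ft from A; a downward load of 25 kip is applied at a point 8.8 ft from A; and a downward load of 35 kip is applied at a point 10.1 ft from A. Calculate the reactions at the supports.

Resultant of the distributed load: 0.61 × 6.3 = 3.843 kip at 7.25 ft from A.
Taking moments about A: C_y·11.1 − (0.61·6.3)·7.25 − 15·1.8 − 25·8.8 − 35·10.1 = 0 → C_y = 628.36175/11.1 = 56.6092 ≈ 56.61 kip.
ΣF_y = 0: A_y + 56.6092 − 0.61·6.3 − 15 − 25 − 35 = 0 → A_y = 22.23 kip.
ΣF_x = 0: A_x + 30 = 0 → A_x = -30.00 kip.

A_x = -30.00 kip, A_y = 22.23 kip, C_y = 56.61 kip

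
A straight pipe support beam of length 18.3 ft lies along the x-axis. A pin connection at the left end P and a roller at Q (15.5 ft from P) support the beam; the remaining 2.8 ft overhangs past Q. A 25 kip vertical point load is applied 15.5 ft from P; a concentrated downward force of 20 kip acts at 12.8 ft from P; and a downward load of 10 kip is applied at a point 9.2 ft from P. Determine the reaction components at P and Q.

ΣM about P: Q_y·15.5 − 25·15.5 − 20·12.8 − 10·9.2 = 0 → Q_y = 735.5/15.5 = 47.4516 ≈ 47.45 kip.
ΣF_y = 0: P_y + 47.4516 − 25 − 20 − 10 = 0 → P_y = 7.548 kip.
ΣF_x = 0: no horizontal applied forces, so P_x = 0.

P_x = 0, P_y = 7.548 kip, Q_y = 47.45 kip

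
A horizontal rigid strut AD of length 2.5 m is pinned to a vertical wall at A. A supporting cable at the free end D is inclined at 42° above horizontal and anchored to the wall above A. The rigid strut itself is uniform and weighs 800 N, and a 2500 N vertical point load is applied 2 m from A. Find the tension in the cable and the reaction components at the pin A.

ΣM about A: T·sin42°·2.5 − 800·1.25 − 2500·2 = 0 → T = 6000/(2.5·0.669131) = 3586.74 ≈ 3587 N.
ΣF_x = 0: A_x − T·cos42° = 0 → A_x = 3586.74 × 0.743145 = 2665 N.
ΣF_y = 0: A_y + T·sin42° − 800 − 2500 = 0 → A_y = 3300 − 3586.74 × 0.669131 = 900.0 N.

T = 3587 N, A_x = 2665 N, A_y = 900.0 N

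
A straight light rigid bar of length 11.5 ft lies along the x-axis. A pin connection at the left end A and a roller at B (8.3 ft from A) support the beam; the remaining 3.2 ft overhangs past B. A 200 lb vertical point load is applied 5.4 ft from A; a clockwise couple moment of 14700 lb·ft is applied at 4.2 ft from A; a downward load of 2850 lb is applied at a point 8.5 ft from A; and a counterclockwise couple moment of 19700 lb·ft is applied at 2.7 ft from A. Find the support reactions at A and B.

A_x = 0, A_y = 603.6 lb, B_y = 2446 lb

ΣM about A: B_y·8.3 − 200·5.4 − 14700 − 2850·8.5 + 19700 = 0 → B_y = 20305/8.3 = 2446.39 ≈ 2446 lb.
ΣF_y = 0: A_y + 2446.39 − 200 − 2850 = 0 → A_y = 603.6 lb.
ΣF_x = 0: no horizontal applied forces, so A_x = 0.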